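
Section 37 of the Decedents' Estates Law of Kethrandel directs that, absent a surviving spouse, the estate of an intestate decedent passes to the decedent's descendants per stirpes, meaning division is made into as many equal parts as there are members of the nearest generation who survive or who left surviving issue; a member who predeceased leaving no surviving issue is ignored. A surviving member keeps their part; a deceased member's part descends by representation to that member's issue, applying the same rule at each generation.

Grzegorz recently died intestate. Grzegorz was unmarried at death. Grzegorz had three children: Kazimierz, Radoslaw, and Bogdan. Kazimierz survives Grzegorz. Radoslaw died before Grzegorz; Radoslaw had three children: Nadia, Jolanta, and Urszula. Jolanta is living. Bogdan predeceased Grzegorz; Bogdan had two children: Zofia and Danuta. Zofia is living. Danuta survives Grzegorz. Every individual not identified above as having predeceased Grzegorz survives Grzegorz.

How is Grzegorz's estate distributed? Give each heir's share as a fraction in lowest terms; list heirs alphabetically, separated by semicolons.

Danuta 1/6; Jolanta 1/9; Kazimierz 1/3; Nadia 1/9; Urszula 1/9; Zofia 1/6

There is no surviving spouse, so the entire estate passes to Grzegorz's descendants per stirpes.
The estate is divided into 3 equal shares of 1/3 among Kazimierz, Radoslaw, Bogdan.
Kazimierz is living and takes 1/3.
Radoslaw predeceased; the 1/3 allotted to Radoslaw's branch passes to Radoslaw's issue by representation.
The 1/3 is divided into 3 equal shares of 1/9 among Nadia, Jolanta, Urszula.
Nadia is living and takes 1/9.
Jolanta is living and takes 1/9.
Urszula is living and takes 1/9.
Bogdan predeceased; the 1/3 allotted to Bogdan's branch passes to Bogdan's issue by representation.
The 1/3 is divided into 2 equal shares of 1/6 among Zofia, Danuta.
Zofia is living and takes 1/6.
Danuta is living and takes 1/6.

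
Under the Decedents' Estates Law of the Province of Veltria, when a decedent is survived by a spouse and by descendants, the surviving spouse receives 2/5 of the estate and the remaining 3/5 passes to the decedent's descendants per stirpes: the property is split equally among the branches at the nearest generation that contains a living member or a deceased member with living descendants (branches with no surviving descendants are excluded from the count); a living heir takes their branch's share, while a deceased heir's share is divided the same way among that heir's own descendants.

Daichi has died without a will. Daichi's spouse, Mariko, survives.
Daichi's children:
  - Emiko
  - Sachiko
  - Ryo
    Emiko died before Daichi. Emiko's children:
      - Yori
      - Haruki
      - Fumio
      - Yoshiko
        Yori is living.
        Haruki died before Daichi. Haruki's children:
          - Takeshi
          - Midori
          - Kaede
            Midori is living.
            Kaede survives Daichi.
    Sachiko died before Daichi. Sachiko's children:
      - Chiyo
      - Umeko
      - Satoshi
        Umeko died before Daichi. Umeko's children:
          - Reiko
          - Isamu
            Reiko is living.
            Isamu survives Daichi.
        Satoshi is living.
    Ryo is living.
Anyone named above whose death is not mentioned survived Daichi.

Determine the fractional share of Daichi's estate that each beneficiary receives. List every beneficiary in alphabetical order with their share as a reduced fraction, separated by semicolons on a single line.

Chiyo 1/15; Fumio 1/20; Isamu 1/30; Kaede 1/60; Mariko 2/5; Midori 1/60; Reiko 1/30; Ryo 1/5; Satoshi 1/15; Takeshi 1/60; Yori 1/20; Yoshiko 1/20

Mariko, as surviving spouse, takes 2/5.
The remaining 3/5 passes to Daichi's descendants per stirpes.
The 3/5 is divided into 3 equal shares of 1/5 among Emiko, Sachiko, Ryo.
Emiko predeceased; the 1/5 allotted to Emiko's branch passes to Emiko's issue by representation.
The 1/5 is divided into 4 equal shares of 1/20 among Yori, Haruki, Fumio, Yoshiko.
Yori is living and takes 1/20.
Haruki predeceased; the 1/20 allotted to Haruki's branch passes to Haruki's issue by representation.
The 1/20 is divided into 3 equal shares of 1/60 among Takeshi, Midori, Kaede.
Takeshi is living and takes 1/60.
Midori is living and takes 1/60.
Kaede is living and takes 1/60.
Fumio is living and takes 1/20.
Yoshiko is living and takes 1/20.
Sachiko predeceased; the 1/5 allotted to Sachiko's branch passes to Sachiko's issue by representation.
The 1/5 is divided into 3 equal shares of 1/15 among Chiyo, Umeko, Satoshi.
Chiyo is living and takes 1/15.
Umeko predeceased; the 1/15 allotted to Umeko's branch passes to Umeko's issue by representation.
The 1/15 is divided into 2 equal shares of 1/30 among Reiko, Isamu.
Reiko is living and takes 1/30.
Isamu is living and takes 1/30.
Satoshi is living and takes 1/15.
Ryo is living and takes 1/5.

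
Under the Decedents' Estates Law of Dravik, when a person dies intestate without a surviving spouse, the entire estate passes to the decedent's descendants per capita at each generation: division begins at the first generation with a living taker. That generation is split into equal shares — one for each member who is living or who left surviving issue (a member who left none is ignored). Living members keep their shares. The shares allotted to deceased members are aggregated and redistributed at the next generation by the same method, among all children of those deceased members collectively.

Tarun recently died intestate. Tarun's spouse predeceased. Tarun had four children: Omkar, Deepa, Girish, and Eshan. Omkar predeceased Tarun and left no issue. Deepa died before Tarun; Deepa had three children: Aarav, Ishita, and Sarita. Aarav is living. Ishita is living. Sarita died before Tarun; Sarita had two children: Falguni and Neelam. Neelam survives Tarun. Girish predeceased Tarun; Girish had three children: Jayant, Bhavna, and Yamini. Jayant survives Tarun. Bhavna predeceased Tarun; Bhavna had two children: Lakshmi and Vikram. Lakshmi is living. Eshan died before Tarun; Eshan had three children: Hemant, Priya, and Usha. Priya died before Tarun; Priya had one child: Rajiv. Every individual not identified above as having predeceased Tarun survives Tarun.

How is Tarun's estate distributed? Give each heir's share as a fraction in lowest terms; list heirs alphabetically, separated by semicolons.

There is no surviving spouse, so the entire estate passes to Tarun's descendants per capita at each generation.
No one at generation 1 (Deepa, Girish, Eshan) is living; moving to the next generation.
At generation 2 (Aarav, Ishita, Sarita, Jayant, Bhavna, Yamini, Hemant, Priya, Usha) there are 9 shares of (1)/9 = 1/9 each.
Living: Aarav, Ishita, Jayant, Yamini, Hemant, and Usha — each takes 1/9.
Deceased: Sarita, Bhavna, and Priya. Their combined 1/3 is pooled and carried to generation 3.
At generation 3 (Falguni, Neelam, Lakshmi, Vikram, Rajiv) there are 5 shares of (1/3)/5 = 1/15 each.
Living: Falguni, Neelam, Lakshmi, Vikram, and Rajiv — each takes 1/15.

Aarav 1/9; Falguni 1/15; Hemant 1/9; Ishita 1/9; Jayant 1/9; Lakshmi 1/15; Neelam 1/15; Rajiv 1/15; Usha 1/9; Vikram 1/15; Yamini 1/9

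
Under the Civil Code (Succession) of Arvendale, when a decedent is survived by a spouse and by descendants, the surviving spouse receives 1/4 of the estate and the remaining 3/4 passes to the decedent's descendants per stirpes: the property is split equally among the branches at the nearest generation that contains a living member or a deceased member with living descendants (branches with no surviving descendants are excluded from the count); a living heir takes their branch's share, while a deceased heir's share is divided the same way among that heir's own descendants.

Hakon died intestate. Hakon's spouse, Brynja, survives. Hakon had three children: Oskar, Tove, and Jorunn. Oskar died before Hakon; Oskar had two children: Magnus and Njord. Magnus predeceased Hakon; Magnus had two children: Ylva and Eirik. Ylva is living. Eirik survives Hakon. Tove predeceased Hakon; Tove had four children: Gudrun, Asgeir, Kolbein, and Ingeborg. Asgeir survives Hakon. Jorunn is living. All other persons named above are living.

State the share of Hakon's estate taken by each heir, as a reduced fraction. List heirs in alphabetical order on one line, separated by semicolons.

Asgeir 1/16; Brynja 1/4; Eirik 1/16; Gudrun 1/16; Ingeborg 1/16; Jorunn 1/4; Kolbein 1/16; Njord 1/8; Ylva 1/16

Brynja, as surviving spouse, takes 1/4.
The remaining 3/4 passes to Hakon's descendants per stirpes.
The 3/4 is divided into 3 equal shares of 1/4 among Oskar, Tove, Jorunn.
Oskar predeceased; the 1/4 allotted to Oskar's branch passes to Oskar's issue by representation.
The 1/4 is divided into 2 equal shares of 1/8 among Magnus, Njord.
Magnus predeceased; the 1/8 allotted to Magnus's branch passes to Magnus's issue by representation.
The 1/8 is divided into 2 equal shares of 1/16 among Ylva, Eirik.
Ylva is living and takes 1/16.
Eirik is living and takes 1/16.
Njord is living and takes 1/8.
Tove predeceased; the 1/4 allotted to Tove's branch passes to Tove's issue by representation.
The 1/4 is divided into 4 equal shares of 1/16 among Gudrun, Asgeir, Kolbein, Ingeborg.
Gudrun is living and takes 1/16.
Asgeir is living and takes 1/16.
Kolbein is living and takes 1/16.
Ingeborg is living and takes 1/16.
Jorunn is living and takes 1/4.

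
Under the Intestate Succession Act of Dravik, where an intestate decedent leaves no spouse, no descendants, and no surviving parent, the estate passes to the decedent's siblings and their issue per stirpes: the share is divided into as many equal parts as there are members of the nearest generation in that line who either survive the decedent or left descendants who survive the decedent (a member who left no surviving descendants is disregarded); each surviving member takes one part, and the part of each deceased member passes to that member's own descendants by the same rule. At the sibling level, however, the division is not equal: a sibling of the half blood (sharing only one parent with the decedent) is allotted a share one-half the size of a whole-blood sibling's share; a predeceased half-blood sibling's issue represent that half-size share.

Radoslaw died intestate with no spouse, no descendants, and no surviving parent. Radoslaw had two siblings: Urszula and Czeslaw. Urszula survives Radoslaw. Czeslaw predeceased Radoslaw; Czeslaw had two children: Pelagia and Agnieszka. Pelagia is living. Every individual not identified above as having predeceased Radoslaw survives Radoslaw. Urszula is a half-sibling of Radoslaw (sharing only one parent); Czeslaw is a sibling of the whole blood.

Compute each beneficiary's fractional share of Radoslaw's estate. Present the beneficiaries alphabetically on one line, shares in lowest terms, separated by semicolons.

No spouse, descendants, or parent survives, so the estate passes to Radoslaw's siblings per stirpes.
Half-blood siblings count for one-half the weight of whole-blood siblings at the initial division.
Dividing 1 in proportion to weights (total weight 3/2): Urszula (weight 1/2) → 1/3; Czeslaw (weight 1) → 2/3.
Urszula is living and takes 1/3.
Czeslaw predeceased; the 2/3 allotted to Czeslaw's branch passes to Czeslaw's issue by representation.
The 2/3 is divided into 2 equal shares of 1/3 among Pelagia, Agnieszka.
Pelagia is living and takes 1/3.
Agnieszka is living and takes 1/3.

Agnieszka 1/3; Pelagia 1/3; Urszula 1/3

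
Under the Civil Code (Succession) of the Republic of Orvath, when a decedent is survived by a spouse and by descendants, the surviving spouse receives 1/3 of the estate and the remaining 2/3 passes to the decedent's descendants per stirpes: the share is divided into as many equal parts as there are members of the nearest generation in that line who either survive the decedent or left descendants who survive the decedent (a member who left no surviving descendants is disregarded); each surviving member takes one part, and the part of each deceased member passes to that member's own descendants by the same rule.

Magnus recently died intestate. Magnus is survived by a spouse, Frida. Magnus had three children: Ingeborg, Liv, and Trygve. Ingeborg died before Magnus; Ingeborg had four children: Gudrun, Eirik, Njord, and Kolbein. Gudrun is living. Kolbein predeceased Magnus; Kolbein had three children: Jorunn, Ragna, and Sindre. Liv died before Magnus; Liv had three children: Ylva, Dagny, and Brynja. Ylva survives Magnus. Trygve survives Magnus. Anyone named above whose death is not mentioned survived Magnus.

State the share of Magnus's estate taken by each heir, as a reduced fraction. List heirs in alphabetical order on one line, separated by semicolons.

Brynja 2/27; Dagny 2/27; Eirik 1/18; Frida 1/3; Gudrun 1/18; Jorunn 1/54; Njord 1/18; Ragna 1/54; Sindre 1/54; Trygve 2/9; Ylva 2/27

Frida, as surviving spouse, takes 1/3.
The remaining 2/3 passes to Magnus's descendants per stirpes.
The 2/3 is divided into 3 equal shares of 2/9 among Ingeborg, Liv, Trygve.
Ingeborg predeceased; the 2/9 allotted to Ingeborg's branch passes to Ingeborg's issue by representation.
The 2/9 is divided into 4 equal shares of 1/18 among Gudrun, Eirik, Njord, Kolbein.
Gudrun is living and takes 1/18.
Eirik is living and takes 1/18.
Njord is living and takes 1/18.
Kolbein predeceased; the 1/18 allotted to Kolbein's branch passes to Kolbein's issue by representation.
The 1/18 is divided into 3 equal shares of 1/54 among Jorunn, Ragna, Sindre.
Jorunn is living and takes 1/54.
Ragna is living and takes 1/54.
Sindre is living and takes 1/54.
Liv predeceased; the 2/9 allotted to Liv's branch passes to Liv's issue by representation.
The 2/9 is divided into 3 equal shares of 2/27 among Ylva, Dagny, Brynja.
Ylva is living and takes 2/27.
Dagny is living and takes 2/27.
Brynja is living and takes 2/27.
Trygve is living and takes 2/9.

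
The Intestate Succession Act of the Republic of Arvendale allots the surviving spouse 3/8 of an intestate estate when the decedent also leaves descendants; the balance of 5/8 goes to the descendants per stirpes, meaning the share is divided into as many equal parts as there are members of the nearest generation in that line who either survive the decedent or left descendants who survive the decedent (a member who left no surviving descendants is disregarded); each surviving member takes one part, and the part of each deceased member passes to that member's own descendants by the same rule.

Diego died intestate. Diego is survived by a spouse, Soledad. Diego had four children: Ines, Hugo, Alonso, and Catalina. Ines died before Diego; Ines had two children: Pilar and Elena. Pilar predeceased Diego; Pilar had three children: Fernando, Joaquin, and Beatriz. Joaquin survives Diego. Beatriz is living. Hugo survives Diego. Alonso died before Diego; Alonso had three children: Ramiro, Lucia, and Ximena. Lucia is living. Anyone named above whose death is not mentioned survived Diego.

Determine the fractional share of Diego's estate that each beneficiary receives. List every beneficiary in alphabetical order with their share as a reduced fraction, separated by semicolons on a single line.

Soledad, as surviving spouse, takes 3/8.
The remaining 5/8 passes to Diego's descendants per stirpes.
The 5/8 is divided into 4 equal shares of 5/32 among Ines, Hugo, Alonso, Catalina.
Ines predeceased; the 5/32 allotted to Ines's branch passes to Ines's issue by representation.
The 5/32 is divided into 2 equal shares of 5/64 among Pilar, Elena.
Pilar predeceased; the 5/64 allotted to Pilar's branch passes to Pilar's issue by representation.
The 5/64 is divided into 3 equal shares of 5/192 among Fernando, Joaquin, Beatriz.
Fernando is living and takes 5/192.
Joaquin is living and takes 5/192.
Beatriz is living and takes 5/192.
Elena is living and takes 5/64.
Hugo is living and takes 5/32.
Alonso predeceased; the 5/32 allotted to Alonso's branch passes to Alonso's issue by representation.
The 5/32 is divided into 3 equal shares of 5/96 among Ramiro, Lucia, Ximena.
Ramiro is living and takes 5/96.
Lucia is living and takes 5/96.
Ximena is living and takes 5/96.
Catalina is living and takes 5/32.

Beatriz 5/192; Catalina 5/32; Elena 5/64; Fernando 5/192; Hugo 5/32; Joaquin 5/192; Lucia 5/96; Ramiro 5/96; Soledad 3/8; Ximena 5/96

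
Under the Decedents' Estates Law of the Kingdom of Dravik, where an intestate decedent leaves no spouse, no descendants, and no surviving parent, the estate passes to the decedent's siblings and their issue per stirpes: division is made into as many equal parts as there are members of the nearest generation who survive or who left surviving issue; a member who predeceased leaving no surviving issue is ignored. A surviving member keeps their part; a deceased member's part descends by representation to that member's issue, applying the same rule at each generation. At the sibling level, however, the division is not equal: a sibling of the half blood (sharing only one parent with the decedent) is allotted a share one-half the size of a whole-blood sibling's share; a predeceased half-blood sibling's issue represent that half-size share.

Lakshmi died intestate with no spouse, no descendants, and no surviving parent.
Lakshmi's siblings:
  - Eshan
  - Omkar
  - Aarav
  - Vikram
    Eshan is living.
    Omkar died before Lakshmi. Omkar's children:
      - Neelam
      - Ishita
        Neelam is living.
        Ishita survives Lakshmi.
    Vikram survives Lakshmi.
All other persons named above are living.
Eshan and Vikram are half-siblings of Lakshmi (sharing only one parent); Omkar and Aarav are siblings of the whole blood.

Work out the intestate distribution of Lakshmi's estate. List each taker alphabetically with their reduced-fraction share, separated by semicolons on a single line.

Aarav 1/3; Eshan 1/6; Ishita 1/6; Neelam 1/6; Vikram 1/6

No spouse, descendants, or parent survives, so the estate passes to Lakshmi's siblings per stirpes.
Half-blood siblings count for one-half the weight of whole-blood siblings at the initial division.
Dividing 1 in proportion to weights (total weight 3): Eshan (weight 1/2) → 1/6; Omkar (weight 1) → 1/3; Aarav (weight 1) → 1/3; Vikram (weight 1/2) → 1/6.
Eshan is living and takes 1/6.
Omkar predeceased; the 1/3 allotted to Omkar's branch passes to Omkar's issue by representation.
The 1/3 is divided into 2 equal shares of 1/6 among Neelam, Ishita.
Neelam is living and takes 1/6.
Ishita is living and takes 1/6.
Aarav is living and takes 1/3.
Vikram is living and takes 1/6.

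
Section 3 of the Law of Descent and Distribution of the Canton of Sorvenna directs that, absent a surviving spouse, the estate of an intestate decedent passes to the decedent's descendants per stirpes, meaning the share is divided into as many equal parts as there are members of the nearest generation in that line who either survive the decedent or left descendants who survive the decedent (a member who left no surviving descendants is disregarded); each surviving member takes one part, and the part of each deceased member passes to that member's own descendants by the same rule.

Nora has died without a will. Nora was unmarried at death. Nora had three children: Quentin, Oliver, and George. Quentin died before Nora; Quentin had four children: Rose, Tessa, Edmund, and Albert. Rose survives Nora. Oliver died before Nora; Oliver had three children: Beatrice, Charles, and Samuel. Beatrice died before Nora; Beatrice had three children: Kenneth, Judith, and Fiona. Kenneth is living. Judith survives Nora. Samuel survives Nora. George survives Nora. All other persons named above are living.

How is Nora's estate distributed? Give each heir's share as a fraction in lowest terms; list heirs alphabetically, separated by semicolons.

Albert 1/12; Charles 1/9; Edmund 1/12; Fiona 1/27; George 1/3; Judith 1/27; Kenneth 1/27; Rose 1/12; Samuel 1/9; Tessa 1/12

There is no surviving spouse, so the entire estate passes to Nora's descendants per stirpes.
The estate is divided into 3 equal shares of 1/3 among Quentin, Oliver, George.
Quentin predeceased; the 1/3 allotted to Quentin's branch passes to Quentin's issue by representation.
The 1/3 is divided into 4 equal shares of 1/12 among Rose, Tessa, Edmund, Albert.
Rose is living and takes 1/12.
Tessa is living and takes 1/12.
Edmund is living and takes 1/12.
Albert is living and takes 1/12.
Oliver predeceased; the 1/3 allotted to Oliver's branch passes to Oliver's issue by representation.
The 1/3 is divided into 3 equal shares of 1/9 among Beatrice, Charles, Samuel.
Beatrice predeceased; the 1/9 allotted to Beatrice's branch passes to Beatrice's issue by representation.
The 1/9 is divided into 3 equal shares of 1/27 among Kenneth, Judith, Fiona.
Kenneth is living and takes 1/27.
Judith is living and takes 1/27.
Fiona is living and takes 1/27.
Charles is living and takes 1/9.
Samuel is living and takes 1/9.
George is living and takes 1/3.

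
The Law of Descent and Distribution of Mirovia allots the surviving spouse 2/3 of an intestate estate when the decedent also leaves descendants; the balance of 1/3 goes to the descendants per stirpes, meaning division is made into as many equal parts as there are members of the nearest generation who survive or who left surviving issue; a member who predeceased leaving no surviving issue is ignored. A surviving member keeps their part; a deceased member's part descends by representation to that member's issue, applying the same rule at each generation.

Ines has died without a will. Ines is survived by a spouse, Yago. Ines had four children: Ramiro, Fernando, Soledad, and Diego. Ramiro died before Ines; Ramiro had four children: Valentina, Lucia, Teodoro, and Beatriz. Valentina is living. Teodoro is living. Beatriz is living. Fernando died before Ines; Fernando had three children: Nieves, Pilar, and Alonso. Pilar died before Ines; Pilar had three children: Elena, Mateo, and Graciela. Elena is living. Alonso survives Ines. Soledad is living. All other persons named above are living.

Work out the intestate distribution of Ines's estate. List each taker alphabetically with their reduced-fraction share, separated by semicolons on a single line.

Alonso 1/36; Beatriz 1/48; Diego 1/12; Elena 1/108; Graciela 1/108; Lucia 1/48; Mateo 1/108; Nieves 1/36; Soledad 1/12; Teodoro 1/48; Valentina 1/48; Yago 2/3

Yago, as surviving spouse, takes 2/3.
The remaining 1/3 passes to Ines's descendants per stirpes.
The 1/3 is divided into 4 equal shares of 1/12 among Ramiro, Fernando, Soledad, Diego.
Ramiro predeceased; the 1/12 allotted to Ramiro's branch passes to Ramiro's issue by representation.
The 1/12 is divided into 4 equal shares of 1/48 among Valentina, Lucia, Teodoro, Beatriz.
Valentina is living and takes 1/48.
Lucia is living and takes 1/48.
Teodoro is living and takes 1/48.
Beatriz is living and takes 1/48.
Fernando predeceased; the 1/12 allotted to Fernando's branch passes to Fernando's issue by representation.
The 1/12 is divided into 3 equal shares of 1/36 among Nieves, Pilar, Alonso.
Nieves is living and takes 1/36.
Pilar predeceased; the 1/36 allotted to Pilar's branch passes to Pilar's issue by representation.
The 1/36 is divided into 3 equal shares of 1/108 among Elena, Mateo, Graciela.
Elena is living and takes 1/108.
Mateo is living and takes 1/108.
Graciela is living and takes 1/108.
Alonso is living and takes 1/36.
Soledad is living and takes 1/12.
Diego is living and takes 1/12.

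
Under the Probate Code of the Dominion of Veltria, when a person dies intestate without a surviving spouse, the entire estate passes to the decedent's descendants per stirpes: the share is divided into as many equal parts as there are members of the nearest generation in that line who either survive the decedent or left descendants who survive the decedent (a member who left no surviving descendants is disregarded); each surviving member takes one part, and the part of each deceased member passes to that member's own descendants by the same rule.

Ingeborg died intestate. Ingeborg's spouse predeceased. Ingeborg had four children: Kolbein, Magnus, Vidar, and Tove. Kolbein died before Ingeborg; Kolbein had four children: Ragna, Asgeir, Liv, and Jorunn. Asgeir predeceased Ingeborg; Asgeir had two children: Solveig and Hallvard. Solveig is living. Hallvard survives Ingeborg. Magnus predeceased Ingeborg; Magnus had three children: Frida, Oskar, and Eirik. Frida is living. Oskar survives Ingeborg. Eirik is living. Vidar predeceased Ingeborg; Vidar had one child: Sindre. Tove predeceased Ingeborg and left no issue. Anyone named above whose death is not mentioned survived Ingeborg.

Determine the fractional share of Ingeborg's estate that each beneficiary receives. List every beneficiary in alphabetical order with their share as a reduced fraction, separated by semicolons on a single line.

Eirik 1/9; Frida 1/9; Hallvard 1/24; Jorunn 1/12; Liv 1/12; Oskar 1/9; Ragna 1/12; Sindre 1/3; Solveig 1/24

There is no surviving spouse, so the entire estate passes to Ingeborg's descendants per stirpes.
Tove left no surviving issue, so that branch lapses and is disregarded.
The estate is divided into 3 equal shares of 1/3 among Kolbein, Magnus, Vidar.
Kolbein predeceased; the 1/3 allotted to Kolbein's branch passes to Kolbein's issue by representation.
The 1/3 is divided into 4 equal shares of 1/12 among Ragna, Asgeir, Liv, Jorunn.
Ragna is living and takes 1/12.
Asgeir predeceased; the 1/12 allotted to Asgeir's branch passes to Asgeir's issue by representation.
The 1/12 is divided into 2 equal shares of 1/24 among Solveig, Hallvard.
Solveig is living and takes 1/24.
Hallvard is living and takes 1/24.
Liv is living and takes 1/12.
Jorunn is living and takes 1/12.
Magnus predeceased; the 1/3 allotted to Magnus's branch passes to Magnus's issue by representation.
The 1/3 is divided into 3 equal shares of 1/9 among Frida, Oskar, Eirik.
Frida is living and takes 1/9.
Oskar is living and takes 1/9.
Eirik is living and takes 1/9.
Vidar predeceased; the 1/3 allotted to Vidar's branch passes to Vidar's issue by representation.
Sindre is the sole taker at this level and receives the full 1/3.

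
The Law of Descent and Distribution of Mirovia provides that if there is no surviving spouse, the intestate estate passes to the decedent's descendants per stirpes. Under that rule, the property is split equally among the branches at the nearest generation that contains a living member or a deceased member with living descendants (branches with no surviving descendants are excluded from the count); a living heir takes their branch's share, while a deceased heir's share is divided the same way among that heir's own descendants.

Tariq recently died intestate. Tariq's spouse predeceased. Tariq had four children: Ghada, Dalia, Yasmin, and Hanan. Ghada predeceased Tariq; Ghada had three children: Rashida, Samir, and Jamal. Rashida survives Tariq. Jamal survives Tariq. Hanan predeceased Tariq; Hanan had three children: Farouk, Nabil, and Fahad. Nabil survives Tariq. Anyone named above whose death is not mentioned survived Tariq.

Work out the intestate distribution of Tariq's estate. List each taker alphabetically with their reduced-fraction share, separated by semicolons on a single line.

Dalia 1/4; Fahad 1/12; Farouk 1/12; Jamal 1/12; Nabil 1/12; Rashida 1/12; Samir 1/12; Yasmin 1/4

There is no surviving spouse, so the entire estate passes to Tariq's descendants per stirpes.
The estate is divided into 4 equal shares of 1/4 among Ghada, Dalia, Yasmin, Hanan.
Ghada predeceased; the 1/4 allotted to Ghada's branch passes to Ghada's issue by representation.
The 1/4 is divided into 3 equal shares of 1/12 among Rashida, Samir, Jamal.
Rashida is living and takes 1/12.
Samir is living and takes 1/12.
Jamal is living and takes 1/12.
Dalia is living and takes 1/4.
Yasmin is living and takes 1/4.
Hanan predeceased; the 1/4 allotted to Hanan's branch passes to Hanan's issue by representation.
The 1/4 is divided into 3 equal shares of 1/12 among Farouk, Nabil, Fahad.
Farouk is living and takes 1/12.
Nabil is living and takes 1/12.
Fahad is living and takes 1/12.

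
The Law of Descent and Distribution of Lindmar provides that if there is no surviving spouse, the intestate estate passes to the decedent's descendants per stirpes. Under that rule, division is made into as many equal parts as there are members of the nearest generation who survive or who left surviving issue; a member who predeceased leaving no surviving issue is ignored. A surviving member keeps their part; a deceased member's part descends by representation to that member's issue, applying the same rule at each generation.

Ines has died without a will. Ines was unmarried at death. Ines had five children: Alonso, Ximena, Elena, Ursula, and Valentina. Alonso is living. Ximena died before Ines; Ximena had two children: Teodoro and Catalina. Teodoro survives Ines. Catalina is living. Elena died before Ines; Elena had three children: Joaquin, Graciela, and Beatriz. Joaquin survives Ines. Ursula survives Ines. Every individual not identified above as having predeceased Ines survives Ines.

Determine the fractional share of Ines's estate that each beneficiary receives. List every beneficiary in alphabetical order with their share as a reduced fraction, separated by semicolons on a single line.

Alonso 1/5; Beatriz 1/15; Catalina 1/10; Graciela 1/15; Joaquin 1/15; Teodoro 1/10; Ursula 1/5; Valentina 1/5

There is no surviving spouse, so the entire estate passes to Ines's descendants per stirpes.
The estate is divided into 5 equal shares of 1/5 among Alonso, Ximena, Elena, Ursula, Valentina.
Alonso is living and takes 1/5.
Ximena predeceased; the 1/5 allotted to Ximena's branch passes to Ximena's issue by representation.
The 1/5 is divided into 2 equal shares of 1/10 among Teodoro, Catalina.
Teodoro is living and takes 1/10.
Catalina is living and takes 1/10.
Elena predeceased; the 1/5 allotted to Elena's branch passes to Elena's issue by representation.
The 1/5 is divided into 3 equal shares of 1/15 among Joaquin, Graciela, Beatriz.
Joaquin is living and takes 1/15.
Graciela is living and takes 1/15.
Beatriz is living and takes 1/15.
Ursula is living and takes 1/5.
Valentina is living and takes 1/5.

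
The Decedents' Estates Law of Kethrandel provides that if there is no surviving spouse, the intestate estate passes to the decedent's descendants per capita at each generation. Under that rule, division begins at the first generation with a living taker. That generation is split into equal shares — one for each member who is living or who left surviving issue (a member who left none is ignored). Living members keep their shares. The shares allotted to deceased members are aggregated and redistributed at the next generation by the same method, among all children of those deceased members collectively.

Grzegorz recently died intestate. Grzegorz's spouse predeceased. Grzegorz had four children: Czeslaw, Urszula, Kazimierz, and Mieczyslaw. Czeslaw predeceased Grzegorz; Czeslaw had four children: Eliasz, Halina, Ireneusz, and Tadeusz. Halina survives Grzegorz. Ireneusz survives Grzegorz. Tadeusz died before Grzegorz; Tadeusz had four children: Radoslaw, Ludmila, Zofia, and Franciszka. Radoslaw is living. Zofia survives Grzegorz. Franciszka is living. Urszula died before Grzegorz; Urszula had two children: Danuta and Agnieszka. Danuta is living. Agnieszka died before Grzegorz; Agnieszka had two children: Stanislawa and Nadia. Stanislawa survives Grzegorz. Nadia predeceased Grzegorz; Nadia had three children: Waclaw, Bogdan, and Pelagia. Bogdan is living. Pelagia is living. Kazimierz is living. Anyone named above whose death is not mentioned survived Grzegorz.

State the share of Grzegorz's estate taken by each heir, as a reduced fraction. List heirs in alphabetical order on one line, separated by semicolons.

Bogdan 1/108; Danuta 1/12; Eliasz 1/12; Franciszka 1/36; Halina 1/12; Ireneusz 1/12; Kazimierz 1/4; Ludmila 1/36; Mieczyslaw 1/4; Pelagia 1/108; Radoslaw 1/36; Stanislawa 1/36; Waclaw 1/108; Zofia 1/36

There is no surviving spouse, so the entire estate passes to Grzegorz's descendants per capita at each generation.
At generation 1 (Czeslaw, Urszula, Kazimierz, Mieczyslaw) there are 4 shares of (1)/4 = 1/4 each.
Living: Kazimierz and Mieczyslaw — each takes 1/4.
Deceased: Czeslaw and Urszula. Their combined 1/2 is pooled and carried to generation 2.
At generation 2 (Eliasz, Halina, Ireneusz, Tadeusz, Danuta, Agnieszka) there are 6 shares of (1/2)/6 = 1/12 each.
Living: Eliasz, Halina, Ireneusz, and Danuta — each takes 1/12.
Deceased: Tadeusz and Agnieszka. Their combined 1/6 is pooled and carried to generation 3.
At generation 3 (Radoslaw, Ludmila, Zofia, Franciszka, Stanislawa, Nadia) there are 6 shares of (1/6)/6 = 1/36 each.
Living: Radoslaw, Ludmila, Zofia, Franciszka, and Stanislawa — each takes 1/36.
Deceased: Nadia. That 1/36 share is carried to generation 4.
At generation 4 (Waclaw, Bogdan, Pelagia) there are 3 shares of (1/36)/3 = 1/108 each.
Living: Waclaw, Bogdan, and Pelagia — each takes 1/108.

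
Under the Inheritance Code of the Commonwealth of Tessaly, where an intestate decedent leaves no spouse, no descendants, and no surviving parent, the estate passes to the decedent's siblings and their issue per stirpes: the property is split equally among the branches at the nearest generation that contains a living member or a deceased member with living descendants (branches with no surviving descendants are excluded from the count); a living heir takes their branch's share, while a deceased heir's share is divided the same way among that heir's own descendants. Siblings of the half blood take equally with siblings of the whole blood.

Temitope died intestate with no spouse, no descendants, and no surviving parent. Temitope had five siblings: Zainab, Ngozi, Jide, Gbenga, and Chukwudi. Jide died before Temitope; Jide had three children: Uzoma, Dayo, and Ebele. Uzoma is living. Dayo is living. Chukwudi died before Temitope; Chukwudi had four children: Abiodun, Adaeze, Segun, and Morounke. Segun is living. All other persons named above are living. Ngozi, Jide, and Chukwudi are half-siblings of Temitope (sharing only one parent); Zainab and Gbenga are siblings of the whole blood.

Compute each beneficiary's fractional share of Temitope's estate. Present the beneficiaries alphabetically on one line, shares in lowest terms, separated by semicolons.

Abiodun 1/20; Adaeze 1/20; Dayo 1/15; Ebele 1/15; Gbenga 1/5; Morounke 1/20; Ngozi 1/5; Segun 1/20; Uzoma 1/15; Zainab 1/5

No spouse, descendants, or parent survives, so the estate passes to Temitope's siblings per stirpes.
Half-blood and whole-blood siblings take equally under the stated rule.
The estate is divided into 5 equal shares of 1/5 among Zainab, Ngozi, Jide, Gbenga, Chukwudi.
Zainab is living and takes 1/5.
Ngozi is living and takes 1/5.
Jide predeceased; the 1/5 allotted to Jide's branch passes to Jide's issue by representation.
The 1/5 is divided into 3 equal shares of 1/15 among Uzoma, Dayo, Ebele.
Uzoma is living and takes 1/15.
Dayo is living and takes 1/15.
Ebele is living and takes 1/15.
Gbenga is living and takes 1/5.
Chukwudi predeceased; the 1/5 allotted to Chukwudi's branch passes to Chukwudi's issue by representation.
The 1/5 is divided into 4 equal shares of 1/20 among Abiodun, Adaeze, Segun, Morounke.
Abiodun is living and takes 1/20.
Adaeze is living and takes 1/20.
Segun is living and takes 1/20.
Morounke is living and takes 1/20.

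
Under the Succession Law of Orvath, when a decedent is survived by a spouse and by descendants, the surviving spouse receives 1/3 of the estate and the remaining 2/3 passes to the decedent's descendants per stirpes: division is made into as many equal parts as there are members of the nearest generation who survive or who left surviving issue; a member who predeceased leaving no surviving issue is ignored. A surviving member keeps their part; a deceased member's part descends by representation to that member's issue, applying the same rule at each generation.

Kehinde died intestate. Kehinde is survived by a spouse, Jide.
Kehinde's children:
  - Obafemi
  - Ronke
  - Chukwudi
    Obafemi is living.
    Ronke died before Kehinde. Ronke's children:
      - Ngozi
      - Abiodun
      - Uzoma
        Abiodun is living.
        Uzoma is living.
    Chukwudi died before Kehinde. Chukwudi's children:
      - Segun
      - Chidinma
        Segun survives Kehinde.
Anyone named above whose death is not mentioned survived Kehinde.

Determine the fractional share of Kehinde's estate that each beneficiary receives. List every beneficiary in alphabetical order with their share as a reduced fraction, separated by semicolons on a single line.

Jide, as surviving spouse, takes 1/3.
The remaining 2/3 passes to Kehinde's descendants per stirpes.
The 2/3 is divided into 3 equal shares of 2/9 among Obafemi, Ronke, Chukwudi.
Obafemi is living and takes 2/9.
Ronke predeceased; the 2/9 allotted to Ronke's branch passes to Ronke's issue by representation.
The 2/9 is divided into 3 equal shares of 2/27 among Ngozi, Abiodun, Uzoma.
Ngozi is living and takes 2/27.
Abiodun is living and takes 2/27.
Uzoma is living and takes 2/27.
Chukwudi predeceased; the 2/9 allotted to Chukwudi's branch passes to Chukwudi's issue by representation.
The 2/9 is divided into 2 equal shares of 1/9 among Segun, Chidinma.
Segun is living and takes 1/9.
Chidinma is living and takes 1/9.

Abiodun 2/27; Chidinma 1/9; Jide 1/3; Ngozi 2/27; Obafemi 2/9; Segun 1/9; Uzoma 2/27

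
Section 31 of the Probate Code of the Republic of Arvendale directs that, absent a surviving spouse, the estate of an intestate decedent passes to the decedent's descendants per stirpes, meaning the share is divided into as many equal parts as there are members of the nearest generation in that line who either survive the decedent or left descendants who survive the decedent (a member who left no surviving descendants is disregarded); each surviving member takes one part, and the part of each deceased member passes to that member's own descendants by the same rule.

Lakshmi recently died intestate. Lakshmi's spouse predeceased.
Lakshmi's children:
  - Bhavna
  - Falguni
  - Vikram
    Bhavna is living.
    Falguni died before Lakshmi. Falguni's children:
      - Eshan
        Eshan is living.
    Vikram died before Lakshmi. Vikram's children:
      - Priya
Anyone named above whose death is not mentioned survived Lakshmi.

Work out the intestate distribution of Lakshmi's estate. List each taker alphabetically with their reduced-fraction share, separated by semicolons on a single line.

Bhavna 1/3; Eshan 1/3; Priya 1/3

There is no surviving spouse, so the entire estate passes to Lakshmi's descendants per stirpes.
The estate is divided into 3 equal shares of 1/3 among Bhavna, Falguni, Vikram.
Bhavna is living and takes 1/3.
Falguni predeceased; the 1/3 allotted to Falguni's branch passes to Falguni's issue by representation.
Eshan is the sole taker at this level and receives the full 1/3.
Vikram predeceased; the 1/3 allotted to Vikram's branch passes to Vikram's issue by representation.
Priya is the sole taker at this level and receives the full 1/3.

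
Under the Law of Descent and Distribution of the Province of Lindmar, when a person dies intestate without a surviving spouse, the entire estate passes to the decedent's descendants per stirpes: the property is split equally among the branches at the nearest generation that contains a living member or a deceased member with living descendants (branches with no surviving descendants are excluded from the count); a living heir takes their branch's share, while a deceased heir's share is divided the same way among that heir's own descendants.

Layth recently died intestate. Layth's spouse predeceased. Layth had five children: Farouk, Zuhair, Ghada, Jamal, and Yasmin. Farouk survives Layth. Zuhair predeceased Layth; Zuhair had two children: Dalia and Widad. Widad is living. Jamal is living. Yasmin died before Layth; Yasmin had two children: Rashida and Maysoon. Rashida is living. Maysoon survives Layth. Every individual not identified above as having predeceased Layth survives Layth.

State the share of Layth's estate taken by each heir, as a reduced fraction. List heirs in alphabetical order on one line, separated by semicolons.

There is no surviving spouse, so the entire estate passes to Layth's descendants per stirpes.
The estate is divided into 5 equal shares of 1/5 among Farouk, Zuhair, Ghada, Jamal, Yasmin.
Farouk is living and takes 1/5.
Zuhair predeceased; the 1/5 allotted to Zuhair's branch passes to Zuhair's issue by representation.
The 1/5 is divided into 2 equal shares of 1/10 among Dalia, Widad.
Dalia is living and takes 1/10.
Widad is living and takes 1/10.
Ghada is living and takes 1/5.
Jamal is living and takes 1/5.
Yasmin predeceased; the 1/5 allotted to Yasmin's branch passes to Yasmin's issue by representation.
The 1/5 is divided into 2 equal shares of 1/10 among Rashida, Maysoon.
Rashida is living and takes 1/10.
Maysoon is living and takes 1/10.

Dalia 1/10; Farouk 1/5; Ghada 1/5; Jamal 1/5; Maysoon 1/10; Rashida 1/10; Widad 1/10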